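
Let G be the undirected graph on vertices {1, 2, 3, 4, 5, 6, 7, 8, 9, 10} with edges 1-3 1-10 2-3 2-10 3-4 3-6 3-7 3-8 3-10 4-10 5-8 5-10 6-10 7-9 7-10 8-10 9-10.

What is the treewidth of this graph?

A width-2 tree decomposition is:
Bags: B1 = {1, 3, 10}  B2 = {3, 8, 10}  B3 = {3, 7, 10}  B4 = {7, 9, 10}  B5 = {3, 4, 10}  B6 = {5, 8, 10}  B7 = {3, 6, 10}  B8 = {2, 3, 10}
Tree: B1–B2, B2–B3, B3–B4, B1–B5, B2–B6, B2–B7, B1–B8
Each bag holds 3 vertices, so the decomposition has width 2, which upper-bounds the treewidth. For the lower bound, the 3 vertices {7, 9, 10} are pairwise adjacent, and any tree decomposition puts a clique entirely inside one bag — forcing width ≥ 2. The upper and lower bounds meet at 2, so that is the treewidth.

2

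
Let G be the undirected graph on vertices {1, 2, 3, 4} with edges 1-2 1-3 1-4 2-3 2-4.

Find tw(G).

A width-2 tree decomposition is:
Bags: B1 = {1, 2, 3}  B2 = {1, 2, 4}
Tree: B1–B2
Every bag has size at most 3, so the width is 3 − 1 = 2 and tw(G) ≤ 2. Conversely, {1, 2, 3} is a clique of size 3, and the vertices of any clique must share a bag in every tree decomposition; so some bag has ≥ 3 vertices and tw(G) ≥ 2. Therefore the treewidth is 2.

2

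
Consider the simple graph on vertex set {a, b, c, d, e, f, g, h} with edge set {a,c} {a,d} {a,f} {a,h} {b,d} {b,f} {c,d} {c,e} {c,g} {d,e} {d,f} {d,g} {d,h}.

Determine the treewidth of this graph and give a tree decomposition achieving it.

Every bag has size at most 3, so the width is 3 − 1 = 2 and tw(G) ≤ 2. On the other hand G contains the 3-clique {a, d, h}. A clique must lie in a single bag of any decomposition, so no decomposition can have width below 2. Combining the bounds, tw(G) = 2.

Treewidth 2.
One such decomposition:
Bags: B1 = {a, c, d}  B2 = {c, d, g}  B3 = {a, d, f}  B4 = {a, d, h}  B5 = {b, d, f}  B6 = {c, d, e}
Tree: B1–B2, B1–B3, B1–B4, B3–B5, B1–B6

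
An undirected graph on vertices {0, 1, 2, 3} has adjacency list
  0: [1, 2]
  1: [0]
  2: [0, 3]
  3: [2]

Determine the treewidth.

1

A width-1 tree decomposition is:
Bags: B1 = {2, 3}  B2 = {0, 2}  B3 = {0, 1}
Tree: B1–B2, B2–B3
Every bag has size at most 2, so the width is 2 − 1 = 1 and tw(G) ≤ 1. Since G has at least one edge (e.g. 3–2), it is not an edgeless graph, so tw(G) ≥ 1. Hence tw(G) = 1 exactly.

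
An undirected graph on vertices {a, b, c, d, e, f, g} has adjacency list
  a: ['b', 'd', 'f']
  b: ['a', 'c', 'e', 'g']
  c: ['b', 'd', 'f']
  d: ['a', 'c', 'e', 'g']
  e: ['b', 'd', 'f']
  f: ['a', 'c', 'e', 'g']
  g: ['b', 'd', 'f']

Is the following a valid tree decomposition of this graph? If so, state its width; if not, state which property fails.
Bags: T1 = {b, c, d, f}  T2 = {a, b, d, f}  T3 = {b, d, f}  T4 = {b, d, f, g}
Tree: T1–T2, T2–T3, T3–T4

A tree decomposition must satisfy three properties: every vertex lies in some bag; for every edge, both endpoints lie together in some bag; and for every vertex, the bags containing it form a connected subtree. Here vertex e appears in no bag, so the decomposition is invalid.

No — vertex e appears in no bag.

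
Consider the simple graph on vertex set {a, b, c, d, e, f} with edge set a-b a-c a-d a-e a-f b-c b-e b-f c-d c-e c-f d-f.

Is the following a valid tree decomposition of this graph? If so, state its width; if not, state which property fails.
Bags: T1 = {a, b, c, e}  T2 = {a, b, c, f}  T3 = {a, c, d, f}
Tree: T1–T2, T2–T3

Yes; width 3.

Checking the three conditions: (i) the bags cover all of {a, b, c, d, e, f}; (ii) for each edge, some bag contains both endpoints; (iii) the bags containing any fixed vertex form a subtree. All hold, so the decomposition is valid with width 4 − 1 = 3.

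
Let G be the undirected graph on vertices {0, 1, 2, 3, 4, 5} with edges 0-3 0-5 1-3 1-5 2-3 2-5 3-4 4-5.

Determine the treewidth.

A width-2 tree decomposition is:
Bags: B1 = {2, 3, 5}  B2 = {3, 4, 5}  B3 = {1, 3, 5}  B4 = {0, 3, 5}
Tree: B1–B2, B2–B3, B3–B4
Every bag has size at most 3, so the width is 3 − 1 = 2 and tw(G) ≤ 2. For the lower bound, G contains the cycle 2–3–4–5–2, so G is not a forest; only forests have treewidth ≤ 1, hence tw(G) ≥ 2. Hence tw(G) = 2 exactly.

2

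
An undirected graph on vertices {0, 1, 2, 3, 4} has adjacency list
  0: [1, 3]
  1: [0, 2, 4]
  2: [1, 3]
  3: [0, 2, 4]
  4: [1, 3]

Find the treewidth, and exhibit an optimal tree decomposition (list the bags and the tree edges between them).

Every bag has size at most 3, so the width is 3 − 1 = 2 and tw(G) ≤ 2. The edges 1–2–3–4–1 form a cycle, so G is not a tree and its treewidth is at least 2. The upper and lower bounds meet at 2, so that is the treewidth.

Treewidth 2.
One optimal decomposition is:
Bags: B1 = {1, 2, 3}  B2 = {1, 3, 4}  B3 = {0, 1, 3}
Tree: B1–B2, B2–B3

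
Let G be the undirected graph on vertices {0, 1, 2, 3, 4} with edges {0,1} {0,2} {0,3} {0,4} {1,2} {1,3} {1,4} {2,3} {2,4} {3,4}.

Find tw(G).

4

A width-4 tree decomposition is:
Bags: B1 = {0, 1, 2, 3, 4}
Tree: (single bag)
With just one bag of size 5, the width is 5 − 1 = 4, so tw(G) ≤ 4. Conversely, {0, 1, 2, 3, 4} is a clique of size 5, and the vertices of any clique must share a bag in every tree decomposition; so some bag has ≥ 5 vertices and tw(G) ≥ 4. Combining the bounds, tw(G) = 4.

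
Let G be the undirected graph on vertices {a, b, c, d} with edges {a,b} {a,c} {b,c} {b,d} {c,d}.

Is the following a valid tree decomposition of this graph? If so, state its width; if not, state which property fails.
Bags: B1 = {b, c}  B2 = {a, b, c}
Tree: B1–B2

No — vertex d appears in no bag.

A tree decomposition must satisfy three properties: every vertex lies in some bag; for every edge, both endpoints lie together in some bag; and for every vertex, the bags containing it form a connected subtree. Here vertex d appears in no bag, so the decomposition is invalid.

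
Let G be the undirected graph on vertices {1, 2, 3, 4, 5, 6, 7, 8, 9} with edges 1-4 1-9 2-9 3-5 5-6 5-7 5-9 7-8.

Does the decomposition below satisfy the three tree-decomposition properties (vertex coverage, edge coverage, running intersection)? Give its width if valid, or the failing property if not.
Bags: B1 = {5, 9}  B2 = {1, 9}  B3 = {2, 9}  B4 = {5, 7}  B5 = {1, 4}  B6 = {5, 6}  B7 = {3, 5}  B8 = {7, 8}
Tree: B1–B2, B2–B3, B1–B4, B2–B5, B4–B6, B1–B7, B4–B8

Every vertex of G appears in some bag (union = {1, 2, 3, 4, 5, 6, 7, 8, 9}); every edge is covered by a bag; and for each vertex v the set of bags containing v is connected in the bag tree. The decomposition is therefore valid. The largest bag has 2 vertices, so the width is 1.

Yes; width 1.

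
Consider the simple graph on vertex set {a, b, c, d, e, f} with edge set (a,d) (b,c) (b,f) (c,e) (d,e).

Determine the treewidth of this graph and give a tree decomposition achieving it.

Treewidth 1.
Bags: B1 = {c, e}  B2 = {b, c}  B3 = {b, f}  B4 = {d, e}  B5 = {a, d}
Tree: B1–B2, B2–B3, B1–B4, B4–B5

The largest bag has 2 vertices, giving width 1; this decomposition certifies tw(G) ≤ 1. Any graph with an edge has treewidth ≥ 1, and G has the edge e–c. Combining the bounds, tw(G) = 1.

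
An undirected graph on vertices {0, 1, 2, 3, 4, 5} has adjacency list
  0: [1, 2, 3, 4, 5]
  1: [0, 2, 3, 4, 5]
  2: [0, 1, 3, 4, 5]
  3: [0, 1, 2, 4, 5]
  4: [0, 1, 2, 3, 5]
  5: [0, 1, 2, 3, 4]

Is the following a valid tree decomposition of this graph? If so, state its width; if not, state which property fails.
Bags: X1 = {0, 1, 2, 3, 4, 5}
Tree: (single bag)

Vertex coverage: the bags together contain {0, 1, 2, 3, 4, 5}, the full vertex set. Edge coverage: each edge of G has both endpoints in at least one bag. Running intersection: for every vertex, the bags containing it form a connected subtree. All three properties hold, so this is a valid tree decomposition of width max|bag| − 1 = 5, and hence tw(G) ≤ 5.

Yes; width 5.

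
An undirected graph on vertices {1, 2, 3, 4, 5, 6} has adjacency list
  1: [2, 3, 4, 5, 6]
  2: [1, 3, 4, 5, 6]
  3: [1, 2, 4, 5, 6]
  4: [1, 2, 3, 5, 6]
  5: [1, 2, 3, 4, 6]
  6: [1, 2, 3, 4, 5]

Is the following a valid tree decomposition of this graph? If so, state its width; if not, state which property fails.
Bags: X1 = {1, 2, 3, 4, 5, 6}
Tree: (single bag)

Vertex coverage: the bags together contain {1, 2, 3, 4, 5, 6}, the full vertex set. Edge coverage: each edge of G has both endpoints in at least one bag. Running intersection: for every vertex, the bags containing it form a connected subtree. All three properties hold, so this is a valid tree decomposition of width max|bag| − 1 = 5, and hence tw(G) ≤ 5.

Yes; width 5.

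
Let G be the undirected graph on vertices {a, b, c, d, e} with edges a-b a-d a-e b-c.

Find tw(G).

1

A width-1 tree decomposition is:
Bags: B1 = {a, d}  B2 = {a, b}  B3 = {a, e}  B4 = {b, c}
Tree: B1–B2, B1–B3, B2–B4
The largest bag has 2 vertices, giving width 1; this decomposition certifies tw(G) ≤ 1. Any graph with an edge has treewidth ≥ 1, and G has the edge d–a. Combining the bounds, tw(G) = 1.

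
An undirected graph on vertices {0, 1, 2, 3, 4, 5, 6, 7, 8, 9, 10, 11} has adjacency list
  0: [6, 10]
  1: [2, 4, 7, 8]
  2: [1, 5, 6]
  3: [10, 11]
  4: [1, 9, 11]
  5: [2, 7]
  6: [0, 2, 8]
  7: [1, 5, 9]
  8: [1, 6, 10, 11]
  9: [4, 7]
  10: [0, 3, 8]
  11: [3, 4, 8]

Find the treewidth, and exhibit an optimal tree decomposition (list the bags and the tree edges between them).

Treewidth 3.
Bags: B1 = {2, 5, 7, 9}  B2 = {1, 2, 7, 9}  B3 = {1, 2, 4, 9}  B4 = {1, 2, 4, 6}  B5 = {1, 4, 6, 8}  B6 = {4, 6, 8, 11}  B7 = {0, 6, 8, 11}  B8 = {0, 8, 10, 11}  B9 = {0, 3, 10, 11}
Tree: B1–B2, B2–B3, B3–B4, B4–B5, B5–B6, B6–B7, B7–B8, B8–B9

Every bag has size at most 4, so the width is 4 − 1 = 3 and tw(G) ≤ 3. For the lower bound: the 4 vertex sets {5,7,9}, {2}, {1}, {4,6,8,11} are disjoint, each induces a connected subgraph, and every pair is joined by at least one edge of G. Contracting each set to a single vertex therefore yields K_{4} as a minor, and since treewidth is minor-monotone, tw(G) ≥ tw(K_{4}) = 3. Hence tw(G) = 3 exactly.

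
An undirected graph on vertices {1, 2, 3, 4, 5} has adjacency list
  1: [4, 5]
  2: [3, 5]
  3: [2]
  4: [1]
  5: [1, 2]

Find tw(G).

A width-1 tree decomposition is:
Bags: B1 = {2, 3}  B2 = {2, 5}  B3 = {1, 5}  B4 = {1, 4}
Tree: B1–B2, B2–B3, B3–B4
The largest bag has 2 vertices, giving width 1; this decomposition certifies tw(G) ≤ 1. G has an edge, so its treewidth is at least 1. Hence tw(G) = 1 exactly.

1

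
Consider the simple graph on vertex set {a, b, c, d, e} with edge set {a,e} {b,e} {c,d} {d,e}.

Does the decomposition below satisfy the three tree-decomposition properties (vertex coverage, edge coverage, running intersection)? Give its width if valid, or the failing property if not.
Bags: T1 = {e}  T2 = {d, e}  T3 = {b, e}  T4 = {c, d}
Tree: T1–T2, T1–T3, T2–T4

A tree decomposition must satisfy three properties: every vertex lies in some bag; for every edge, both endpoints lie together in some bag; and for every vertex, the bags containing it form a connected subtree. Here vertex a appears in no bag, so the decomposition is invalid.

No — vertex a appears in no bag.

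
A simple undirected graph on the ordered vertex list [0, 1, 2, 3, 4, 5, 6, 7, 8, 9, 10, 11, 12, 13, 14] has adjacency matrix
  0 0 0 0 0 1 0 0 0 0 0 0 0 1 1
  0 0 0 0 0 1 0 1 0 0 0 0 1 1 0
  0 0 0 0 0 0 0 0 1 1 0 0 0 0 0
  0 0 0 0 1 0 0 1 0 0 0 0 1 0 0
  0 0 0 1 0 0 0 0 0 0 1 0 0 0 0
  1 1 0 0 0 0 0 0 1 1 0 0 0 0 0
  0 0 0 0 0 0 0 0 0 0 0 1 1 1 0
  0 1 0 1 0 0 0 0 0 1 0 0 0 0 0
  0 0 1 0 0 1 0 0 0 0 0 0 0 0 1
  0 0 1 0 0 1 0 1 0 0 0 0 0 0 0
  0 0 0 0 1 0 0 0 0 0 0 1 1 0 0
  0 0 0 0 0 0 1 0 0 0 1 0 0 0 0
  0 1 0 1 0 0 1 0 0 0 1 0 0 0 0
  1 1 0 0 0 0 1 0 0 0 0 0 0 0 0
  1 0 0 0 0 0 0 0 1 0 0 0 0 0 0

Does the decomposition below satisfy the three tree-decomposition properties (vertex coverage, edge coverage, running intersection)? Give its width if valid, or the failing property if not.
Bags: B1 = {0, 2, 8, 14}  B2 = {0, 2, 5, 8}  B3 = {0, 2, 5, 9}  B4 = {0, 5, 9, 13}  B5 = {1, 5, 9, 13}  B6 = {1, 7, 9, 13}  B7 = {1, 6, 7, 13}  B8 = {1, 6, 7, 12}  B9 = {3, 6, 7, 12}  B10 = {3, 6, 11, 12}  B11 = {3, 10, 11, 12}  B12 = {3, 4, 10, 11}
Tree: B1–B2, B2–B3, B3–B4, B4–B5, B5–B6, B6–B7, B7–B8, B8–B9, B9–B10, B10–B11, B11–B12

Checking the three conditions: (i) the bags cover all of {0, 1, 2, 3, 4, 5, 6, 7, 8, 9, 10, 11, 12, 13, 14}; (ii) for each edge, some bag contains both endpoints; (iii) the bags containing any fixed vertex form a subtree. All hold, so the decomposition is valid with width 4 − 1 = 3.

Yes; width 3.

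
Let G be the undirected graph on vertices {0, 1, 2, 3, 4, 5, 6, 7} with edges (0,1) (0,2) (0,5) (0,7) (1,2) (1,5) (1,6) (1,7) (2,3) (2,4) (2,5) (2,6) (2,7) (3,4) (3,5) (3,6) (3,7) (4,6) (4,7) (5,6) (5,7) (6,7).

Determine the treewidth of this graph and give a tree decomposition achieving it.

Treewidth 4.
Bags: B1 = {2, 3, 5, 6, 7}  B2 = {2, 3, 4, 6, 7}  B3 = {1, 2, 5, 6, 7}  B4 = {0, 1, 2, 5, 7}
Tree: B1–B2, B1–B3, B3–B4

Every bag has size at most 5, so the width is 5 − 1 = 4 and tw(G) ≤ 4. For the lower bound, the 5 vertices {2, 3, 4, 6, 7} are pairwise adjacent, and any tree decomposition puts a clique entirely inside one bag — forcing width ≥ 4. Hence tw(G) = 4 exactly.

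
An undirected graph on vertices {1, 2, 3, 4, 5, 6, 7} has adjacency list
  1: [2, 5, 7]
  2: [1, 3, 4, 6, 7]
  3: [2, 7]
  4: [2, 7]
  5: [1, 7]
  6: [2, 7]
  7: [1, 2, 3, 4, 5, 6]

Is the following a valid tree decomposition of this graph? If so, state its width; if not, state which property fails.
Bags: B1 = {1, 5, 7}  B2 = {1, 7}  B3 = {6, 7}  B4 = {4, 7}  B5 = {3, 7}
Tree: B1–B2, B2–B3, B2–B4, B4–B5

A tree decomposition must satisfy three properties: every vertex lies in some bag; for every edge, both endpoints lie together in some bag; and for every vertex, the bags containing it form a connected subtree. Here vertex 2 appears in no bag, so the decomposition is invalid.

No — vertex 2 appears in no bag.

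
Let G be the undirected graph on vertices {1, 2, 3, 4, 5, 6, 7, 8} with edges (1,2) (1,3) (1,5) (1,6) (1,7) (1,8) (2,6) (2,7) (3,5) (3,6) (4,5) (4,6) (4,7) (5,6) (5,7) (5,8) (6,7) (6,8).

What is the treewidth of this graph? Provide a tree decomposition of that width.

Each bag holds 4 vertices, so the decomposition has width 3, which upper-bounds the treewidth. Conversely, {1, 2, 6, 7} is a clique of size 4, and the vertices of any clique must share a bag in every tree decomposition; so some bag has ≥ 4 vertices and tw(G) ≥ 3. Combining the bounds, tw(G) = 3.

Treewidth 3.
One optimal decomposition is:
Bags: B1 = {1, 5, 6, 7}  B2 = {1, 2, 6, 7}  B3 = {1, 5, 6, 8}  B4 = {1, 3, 5, 6}  B5 = {4, 5, 6, 7}
Tree: B1–B2, B1–B3, B3–B4, B1–B5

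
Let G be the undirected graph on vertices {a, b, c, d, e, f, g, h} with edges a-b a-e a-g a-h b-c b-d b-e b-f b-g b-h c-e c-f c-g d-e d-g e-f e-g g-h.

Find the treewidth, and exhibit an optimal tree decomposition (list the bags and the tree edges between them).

Treewidth 3.
Bags: B1 = {b, d, e, g}  B2 = {a, b, e, g}  B3 = {b, c, e, g}  B4 = {a, b, g, h}  B5 = {b, c, e, f}
Tree: B1–B2, B1–B3, B2–B4, B3–B5

Each bag holds 4 vertices, so the decomposition has width 3, which upper-bounds the treewidth. Conversely, {b, d, e, g} is a clique of size 4, and the vertices of any clique must share a bag in every tree decomposition; so some bag has ≥ 4 vertices and tw(G) ≥ 3. Hence tw(G) = 3 exactly.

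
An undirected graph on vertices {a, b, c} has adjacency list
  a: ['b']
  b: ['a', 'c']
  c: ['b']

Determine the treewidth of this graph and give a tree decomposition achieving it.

Treewidth 1.
One optimal decomposition is:
Bags: B1 = {a, b}  B2 = {b, c}
Tree: B1–B2

Every bag has size at most 2, so the width is 2 − 1 = 1 and tw(G) ≤ 1. Any graph with an edge has treewidth ≥ 1, and G has the edge b–a. The upper and lower bounds meet at 1, so that is the treewidth.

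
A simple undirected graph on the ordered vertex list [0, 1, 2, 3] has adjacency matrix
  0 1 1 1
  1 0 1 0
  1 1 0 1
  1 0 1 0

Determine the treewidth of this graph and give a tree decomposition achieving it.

Each bag holds 3 vertices, so the decomposition has width 2, which upper-bounds the treewidth. For the lower bound, the 3 vertices {0, 1, 2} are pairwise adjacent, and any tree decomposition puts a clique entirely inside one bag — forcing width ≥ 2. Hence tw(G) = 2 exactly.

Treewidth 2.
One such decomposition:
Bags: B1 = {0, 2, 3}  B2 = {0, 1, 2}
Tree: B1–B2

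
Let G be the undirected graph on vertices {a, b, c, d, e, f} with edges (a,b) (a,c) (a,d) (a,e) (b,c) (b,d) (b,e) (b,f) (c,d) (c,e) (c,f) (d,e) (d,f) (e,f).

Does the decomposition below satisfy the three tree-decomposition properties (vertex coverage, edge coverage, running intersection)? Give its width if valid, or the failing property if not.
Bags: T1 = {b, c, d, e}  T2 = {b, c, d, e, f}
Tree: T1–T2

A tree decomposition must satisfy three properties: every vertex lies in some bag; for every edge, both endpoints lie together in some bag; and for every vertex, the bags containing it form a connected subtree. Here vertex a appears in no bag, so the decomposition is invalid.

No — vertex a appears in no bag.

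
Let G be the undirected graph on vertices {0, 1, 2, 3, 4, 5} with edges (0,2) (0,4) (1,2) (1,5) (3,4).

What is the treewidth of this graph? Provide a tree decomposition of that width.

Every bag has size at most 2, so the width is 2 − 1 = 1 and tw(G) ≤ 1. Since G has at least one edge (e.g. 3–4), it is not an edgeless graph, so tw(G) ≥ 1. Combining the bounds, tw(G) = 1.

Treewidth 1.
One optimal decomposition is:
Bags: B1 = {3, 4}  B2 = {0, 4}  B3 = {0, 2}  B4 = {1, 2}  B5 = {1, 5}
Tree: B1–B2, B2–B3, B3–B4, B4–B5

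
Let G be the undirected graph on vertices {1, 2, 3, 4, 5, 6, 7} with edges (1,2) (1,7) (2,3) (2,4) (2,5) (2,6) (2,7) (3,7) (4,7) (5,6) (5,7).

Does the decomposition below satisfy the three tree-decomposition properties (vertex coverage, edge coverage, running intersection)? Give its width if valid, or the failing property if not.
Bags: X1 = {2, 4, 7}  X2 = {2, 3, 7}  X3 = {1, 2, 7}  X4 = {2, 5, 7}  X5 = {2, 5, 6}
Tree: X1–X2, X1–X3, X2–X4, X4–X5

Checking the three conditions: (i) the bags cover all of {1, 2, 3, 4, 5, 6, 7}; (ii) for each edge, some bag contains both endpoints; (iii) the bags containing any fixed vertex form a subtree. All hold, so the decomposition is valid with width 3 − 1 = 2.

Yes; width 2.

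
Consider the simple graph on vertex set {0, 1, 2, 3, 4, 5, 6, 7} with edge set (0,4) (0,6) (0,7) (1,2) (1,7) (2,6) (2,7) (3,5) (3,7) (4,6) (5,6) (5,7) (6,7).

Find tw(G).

2

A width-2 tree decomposition is:
Bags: B1 = {2, 6, 7}  B2 = {1, 2, 7}  B3 = {0, 6, 7}  B4 = {5, 6, 7}  B5 = {0, 4, 6}  B6 = {3, 5, 7}
Tree: B1–B2, B1–B3, B1–B4, B3–B5, B4–B6
Every bag has size at most 3, so the width is 3 − 1 = 2 and tw(G) ≤ 2. On the other hand G contains the 3-clique {0, 4, 6}. A clique must lie in a single bag of any decomposition, so no decomposition can have width below 2. Therefore the treewidth is 2.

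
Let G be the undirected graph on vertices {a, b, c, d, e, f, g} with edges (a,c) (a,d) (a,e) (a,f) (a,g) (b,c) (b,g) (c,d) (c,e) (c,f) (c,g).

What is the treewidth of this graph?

2

A width-2 tree decomposition is:
Bags: B1 = {a, c, d}  B2 = {a, c, g}  B3 = {a, c, e}  B4 = {a, c, f}  B5 = {b, c, g}
Tree: B1–B2, B2–B3, B2–B4, B2–B5
Each bag holds 3 vertices, so the decomposition has width 2, which upper-bounds the treewidth. Conversely, {a, c, d} is a clique of size 3, and the vertices of any clique must share a bag in every tree decomposition; so some bag has ≥ 3 vertices and tw(G) ≥ 2. Hence tw(G) = 2 exactly.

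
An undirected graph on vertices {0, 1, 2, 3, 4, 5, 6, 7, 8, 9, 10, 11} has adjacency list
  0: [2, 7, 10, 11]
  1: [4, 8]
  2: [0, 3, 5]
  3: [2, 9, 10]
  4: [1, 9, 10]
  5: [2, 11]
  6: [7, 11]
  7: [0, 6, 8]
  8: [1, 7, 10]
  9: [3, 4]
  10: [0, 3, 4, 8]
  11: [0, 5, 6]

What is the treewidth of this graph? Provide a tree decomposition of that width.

Treewidth 3.
One such decomposition:
Bags: B1 = {1, 3, 4, 9}  B2 = {1, 3, 4, 10}  B3 = {1, 3, 8, 10}  B4 = {2, 3, 8, 10}  B5 = {0, 2, 8, 10}  B6 = {0, 2, 7, 8}  B7 = {0, 2, 5, 7}  B8 = {0, 5, 7, 11}  B9 = {5, 6, 7, 11}
Tree: B1–B2, B2–B3, B3–B4, B4–B5, B5–B6, B6–B7, B7–B8, B8–B9

The largest bag has 4 vertices, giving width 3; this decomposition certifies tw(G) ≤ 3. For the lower bound: the 4 vertex sets {1,4,9}, {3}, {10}, {0,2,7,8} are disjoint, each induces a connected subgraph, and every pair is joined by at least one edge of G. Contracting each set to a single vertex therefore yields K_{4} as a minor, and since treewidth is minor-monotone, tw(G) ≥ tw(K_{4}) = 3. Hence tw(G) = 3 exactly.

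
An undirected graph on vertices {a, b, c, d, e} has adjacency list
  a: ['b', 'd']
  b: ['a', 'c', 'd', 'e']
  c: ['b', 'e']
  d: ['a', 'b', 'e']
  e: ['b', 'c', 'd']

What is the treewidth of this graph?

2

A width-2 tree decomposition is:
Bags: B1 = {b, c, e}  B2 = {b, d, e}  B3 = {a, b, d}
Tree: B1–B2, B2–B3
Every bag has size at most 3, so the width is 3 − 1 = 2 and tw(G) ≤ 2. On the other hand G contains the 3-clique {b, d, e}. A clique must lie in a single bag of any decomposition, so no decomposition can have width below 2. Combining the bounds, tw(G) = 2.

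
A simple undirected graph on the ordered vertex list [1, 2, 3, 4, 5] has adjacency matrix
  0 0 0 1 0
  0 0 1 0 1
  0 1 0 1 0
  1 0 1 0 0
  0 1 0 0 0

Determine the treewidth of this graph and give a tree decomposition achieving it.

Treewidth 1.
One such decomposition:
Bags: B1 = {2, 3}  B2 = {3, 4}  B3 = {1, 4}  B4 = {2, 5}
Tree: B1–B2, B2–B3, B1–B4

The largest bag has 2 vertices, giving width 1; this decomposition certifies tw(G) ≤ 1. Since G has at least one edge (e.g. 3–2), it is not an edgeless graph, so tw(G) ≥ 1. Hence tw(G) = 1 exactly.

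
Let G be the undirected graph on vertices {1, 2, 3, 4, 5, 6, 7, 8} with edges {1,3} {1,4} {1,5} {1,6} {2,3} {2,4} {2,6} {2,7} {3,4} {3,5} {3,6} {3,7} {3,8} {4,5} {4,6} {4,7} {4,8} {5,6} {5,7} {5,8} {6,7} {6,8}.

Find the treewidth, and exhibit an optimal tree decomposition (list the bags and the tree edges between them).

Treewidth 4.
One such decomposition:
Bags: B1 = {2, 3, 4, 6, 7}  B2 = {3, 4, 5, 6, 7}  B3 = {3, 4, 5, 6, 8}  B4 = {1, 3, 4, 5, 6}
Tree: B1–B2, B2–B3, B2–B4

The largest bag has 5 vertices, giving width 4; this decomposition certifies tw(G) ≤ 4. Conversely, {2, 3, 4, 6, 7} is a clique of size 5, and the vertices of any clique must share a bag in every tree decomposition; so some bag has ≥ 5 vertices and tw(G) ≥ 4. Combining the bounds, tw(G) = 4.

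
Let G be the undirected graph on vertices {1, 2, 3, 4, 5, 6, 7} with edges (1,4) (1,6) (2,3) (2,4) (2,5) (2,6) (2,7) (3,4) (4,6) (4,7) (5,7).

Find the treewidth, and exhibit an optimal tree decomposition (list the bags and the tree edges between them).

Treewidth 2.
Bags: B1 = {2, 4, 7}  B2 = {2, 4, 6}  B3 = {2, 3, 4}  B4 = {2, 5, 7}  B5 = {1, 4, 6}
Tree: B1–B2, B2–B3, B1–B4, B2–B5

Every bag has size at most 3, so the width is 3 − 1 = 2 and tw(G) ≤ 2. For the lower bound, the 3 vertices {1, 4, 6} are pairwise adjacent, and any tree decomposition puts a clique entirely inside one bag — forcing width ≥ 2. Therefore the treewidth is 2.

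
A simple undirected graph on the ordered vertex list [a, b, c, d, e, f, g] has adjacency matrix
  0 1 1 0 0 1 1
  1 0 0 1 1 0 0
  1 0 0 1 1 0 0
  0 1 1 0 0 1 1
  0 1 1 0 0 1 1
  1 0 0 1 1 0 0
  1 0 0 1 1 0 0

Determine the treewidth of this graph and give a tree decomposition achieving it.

The largest bag has 4 vertices, giving width 3; this decomposition certifies tw(G) ≤ 3. For the lower bound: the 4 vertex sets {c,d}, {e,g}, {a}, {f} are disjoint, each induces a connected subgraph, and every pair is joined by at least one edge of G. Contracting each set to a single vertex therefore yields K_{4} as a minor, and since treewidth is minor-monotone, tw(G) ≥ tw(K_{4}) = 3. Hence tw(G) = 3 exactly.

Treewidth 3.
One optimal decomposition is:
Bags: B1 = {a, c, d, e}  B2 = {a, d, e, g}  B3 = {a, d, e, f}  B4 = {a, b, d, e}
Tree: B1–B2, B2–B3, B3–B4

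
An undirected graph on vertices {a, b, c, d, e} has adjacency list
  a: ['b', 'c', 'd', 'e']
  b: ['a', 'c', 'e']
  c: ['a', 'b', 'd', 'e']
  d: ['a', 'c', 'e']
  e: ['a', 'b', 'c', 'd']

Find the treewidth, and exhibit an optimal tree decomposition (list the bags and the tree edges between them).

The largest bag has 4 vertices, giving width 3; this decomposition certifies tw(G) ≤ 3. On the other hand G contains the 4-clique {a, c, d, e}. A clique must lie in a single bag of any decomposition, so no decomposition can have width below 3. Therefore the treewidth is 3.

Treewidth 3.
Bags: B1 = {a, b, c, e}  B2 = {a, c, d, e}
Tree: B1–B2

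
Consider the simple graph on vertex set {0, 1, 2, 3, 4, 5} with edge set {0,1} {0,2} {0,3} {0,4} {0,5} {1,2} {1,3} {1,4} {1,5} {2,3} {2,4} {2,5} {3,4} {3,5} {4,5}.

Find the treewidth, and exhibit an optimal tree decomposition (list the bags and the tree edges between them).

Treewidth 5.
Bags: B1 = {0, 1, 2, 3, 4, 5}
Tree: (single bag)

With just one bag of size 6, the width is 6 − 1 = 5, so tw(G) ≤ 5. On the other hand G contains the 6-clique {0, 1, 2, 3, 4, 5}. A clique must lie in a single bag of any decomposition, so no decomposition can have width below 5. Therefore the treewidth is 5.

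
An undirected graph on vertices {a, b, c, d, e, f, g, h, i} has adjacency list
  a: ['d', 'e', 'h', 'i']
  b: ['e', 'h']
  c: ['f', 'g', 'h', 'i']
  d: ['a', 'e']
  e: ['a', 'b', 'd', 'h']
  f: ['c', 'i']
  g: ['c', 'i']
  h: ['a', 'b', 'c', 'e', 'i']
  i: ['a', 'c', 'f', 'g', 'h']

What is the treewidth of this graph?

A width-2 tree decomposition is:
Bags: B1 = {a, h, i}  B2 = {a, e, h}  B3 = {c, h, i}  B4 = {a, d, e}  B5 = {b, e, h}  B6 = {c, g, i}  B7 = {c, f, i}
Tree: B1–B2, B1–B3, B2–B4, B2–B5, B3–B6, B6–B7
Each bag holds 3 vertices, so the decomposition has width 2, which upper-bounds the treewidth. Conversely, {a, d, e} is a clique of size 3, and the vertices of any clique must share a bag in every tree decomposition; so some bag has ≥ 3 vertices and tw(G) ≥ 2. Hence tw(G) = 2 exactly.

2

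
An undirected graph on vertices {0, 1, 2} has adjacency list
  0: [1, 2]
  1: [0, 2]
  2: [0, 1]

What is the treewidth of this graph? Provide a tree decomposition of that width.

With just one bag of size 3, the width is 3 − 1 = 2, so tw(G) ≤ 2. For the lower bound, the 3 vertices {0, 1, 2} are pairwise adjacent, and any tree decomposition puts a clique entirely inside one bag — forcing width ≥ 2. Therefore the treewidth is 2.

Treewidth 2.
Bags: B1 = {0, 1, 2}
Tree: (single bag)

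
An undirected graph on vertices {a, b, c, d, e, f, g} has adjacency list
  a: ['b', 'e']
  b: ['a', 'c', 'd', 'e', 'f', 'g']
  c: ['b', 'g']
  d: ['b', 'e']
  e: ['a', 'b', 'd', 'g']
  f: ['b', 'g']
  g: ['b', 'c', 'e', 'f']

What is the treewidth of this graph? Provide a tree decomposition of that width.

Treewidth 2.
One such decomposition:
Bags: B1 = {b, e, g}  B2 = {b, f, g}  B3 = {a, b, e}  B4 = {b, d, e}  B5 = {b, c, g}
Tree: B1–B2, B1–B3, B1–B4, B2–B5

The largest bag has 3 vertices, giving width 2; this decomposition certifies tw(G) ≤ 2. For the lower bound, the 3 vertices {b, d, e} are pairwise adjacent, and any tree decomposition puts a clique entirely inside one bag — forcing width ≥ 2. Combining the bounds, tw(G) = 2.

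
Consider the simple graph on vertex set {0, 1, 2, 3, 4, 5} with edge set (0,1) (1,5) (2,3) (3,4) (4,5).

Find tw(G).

A width-1 tree decomposition is:
Bags: B1 = {0, 1}  B2 = {1, 5}  B3 = {4, 5}  B4 = {3, 4}  B5 = {2, 3}
Tree: B1–B2, B2–B3, B3–B4, B4–B5
The largest bag has 2 vertices, giving width 1; this decomposition certifies tw(G) ≤ 1. Since G has at least one edge (e.g. 0–1), it is not an edgeless graph, so tw(G) ≥ 1. Hence tw(G) = 1 exactly.

1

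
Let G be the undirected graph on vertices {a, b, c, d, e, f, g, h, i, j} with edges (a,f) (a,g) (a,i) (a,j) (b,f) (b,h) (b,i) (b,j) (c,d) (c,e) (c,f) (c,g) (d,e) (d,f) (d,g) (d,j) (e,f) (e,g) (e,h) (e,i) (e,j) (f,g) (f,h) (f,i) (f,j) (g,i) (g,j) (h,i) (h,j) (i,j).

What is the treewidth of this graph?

A width-4 tree decomposition is:
Bags: B1 = {e, f, g, i, j}  B2 = {d, e, f, g, j}  B3 = {e, f, h, i, j}  B4 = {c, d, e, f, g}  B5 = {b, f, h, i, j}  B6 = {a, f, g, i, j}
Tree: B1–B2, B1–B3, B2–B4, B3–B5, B1–B6
Each bag holds 5 vertices, so the decomposition has width 4, which upper-bounds the treewidth. For the lower bound, the 5 vertices {d, e, f, g, j} are pairwise adjacent, and any tree decomposition puts a clique entirely inside one bag — forcing width ≥ 4. Therefore the treewidth is 4.

4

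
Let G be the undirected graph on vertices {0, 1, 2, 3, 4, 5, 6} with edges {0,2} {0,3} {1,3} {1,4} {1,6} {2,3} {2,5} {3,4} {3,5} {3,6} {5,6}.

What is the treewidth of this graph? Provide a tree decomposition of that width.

Treewidth 2.
One such decomposition:
Bags: B1 = {3, 5, 6}  B2 = {2, 3, 5}  B3 = {1, 3, 6}  B4 = {1, 3, 4}  B5 = {0, 2, 3}
Tree: B1–B2, B1–B3, B3–B4, B2–B5

The largest bag has 3 vertices, giving width 2; this decomposition certifies tw(G) ≤ 2. Conversely, {0, 2, 3} is a clique of size 3, and the vertices of any clique must share a bag in every tree decomposition; so some bag has ≥ 3 vertices and tw(G) ≥ 2. Combining the bounds, tw(G) = 2.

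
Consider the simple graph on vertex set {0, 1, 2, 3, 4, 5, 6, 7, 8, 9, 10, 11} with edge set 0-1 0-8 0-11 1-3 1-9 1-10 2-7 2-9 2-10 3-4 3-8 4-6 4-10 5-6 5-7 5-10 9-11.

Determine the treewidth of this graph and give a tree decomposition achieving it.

Treewidth 3.
One optimal decomposition is:
Bags: B1 = {2, 5, 6, 7}  B2 = {2, 5, 6, 10}  B3 = {2, 4, 6, 10}  B4 = {2, 4, 9, 10}  B5 = {1, 4, 9, 10}  B6 = {1, 3, 4, 9}  B7 = {1, 3, 9, 11}  B8 = {0, 1, 3, 11}  B9 = {0, 3, 8, 11}
Tree: B1–B2, B2–B3, B3–B4, B4–B5, B5–B6, B6–B7, B7–B8, B8–B9

The largest bag has 4 vertices, giving width 3; this decomposition certifies tw(G) ≤ 3. For the lower bound: the 4 vertex sets {5,6,7}, {2}, {10}, {1,3,4,9} are disjoint, each induces a connected subgraph, and every pair is joined by at least one edge of G. Contracting each set to a single vertex therefore yields K_{4} as a minor, and since treewidth is minor-monotone, tw(G) ≥ tw(K_{4}) = 3. Combining the bounds, tw(G) = 3.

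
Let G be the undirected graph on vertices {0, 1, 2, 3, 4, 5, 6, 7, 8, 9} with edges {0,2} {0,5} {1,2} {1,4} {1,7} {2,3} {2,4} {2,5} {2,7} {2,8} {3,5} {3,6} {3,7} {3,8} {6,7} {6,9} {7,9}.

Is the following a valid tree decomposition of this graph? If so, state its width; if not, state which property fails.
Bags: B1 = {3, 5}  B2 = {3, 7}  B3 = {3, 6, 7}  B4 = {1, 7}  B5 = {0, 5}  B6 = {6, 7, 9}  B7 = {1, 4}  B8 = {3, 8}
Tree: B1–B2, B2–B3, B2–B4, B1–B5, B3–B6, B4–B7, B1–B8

No — vertex 2 appears in no bag.

A tree decomposition must satisfy three properties: every vertex lies in some bag; for every edge, both endpoints lie together in some bag; and for every vertex, the bags containing it form a connected subtree. Here vertex 2 appears in no bag, so the decomposition is invalid.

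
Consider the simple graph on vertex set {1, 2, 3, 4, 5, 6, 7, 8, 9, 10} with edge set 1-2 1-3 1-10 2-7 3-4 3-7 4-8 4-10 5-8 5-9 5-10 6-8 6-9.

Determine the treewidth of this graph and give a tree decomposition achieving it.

Treewidth 2.
One optimal decomposition is:
Bags: B1 = {2, 3, 7}  B2 = {1, 2, 3}  B3 = {1, 3, 4}  B4 = {1, 4, 10}  B5 = {4, 8, 10}  B6 = {5, 8, 10}  B7 = {5, 6, 8}  B8 = {5, 6, 9}
Tree: B1–B2, B2–B3, B3–B4, B4–B5, B5–B6, B6–B7, B7–B8

Each bag holds 3 vertices, so the decomposition has width 2, which upper-bounds the treewidth. For the lower bound, G contains the cycle 7–2–1–3–7, so G is not a forest; only forests have treewidth ≤ 1, hence tw(G) ≥ 2. Combining the bounds, tw(G) = 2.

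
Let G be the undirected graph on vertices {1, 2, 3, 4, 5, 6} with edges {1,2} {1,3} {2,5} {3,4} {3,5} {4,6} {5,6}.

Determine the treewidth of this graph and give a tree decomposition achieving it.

Treewidth 2.
One such decomposition:
Bags: B1 = {1, 2, 5}  B2 = {1, 3, 5}  B3 = {3, 5, 6}  B4 = {3, 4, 6}
Tree: B1–B2, B2–B3, B3–B4

Every bag has size at most 3, so the width is 3 − 1 = 2 and tw(G) ≤ 2. The edges 2–1–3–5–2 form a cycle, so G is not a tree and its treewidth is at least 2. Combining the bounds, tw(G) = 2.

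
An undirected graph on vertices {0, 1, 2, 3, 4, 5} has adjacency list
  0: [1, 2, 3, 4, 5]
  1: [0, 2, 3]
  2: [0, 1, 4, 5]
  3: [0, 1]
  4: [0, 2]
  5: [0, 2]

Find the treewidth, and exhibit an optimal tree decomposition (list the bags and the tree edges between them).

Treewidth 2.
One optimal decomposition is:
Bags: B1 = {0, 1, 3}  B2 = {0, 1, 2}  B3 = {0, 2, 5}  B4 = {0, 2, 4}
Tree: B1–B2, B2–B3, B3–B4

Each bag holds 3 vertices, so the decomposition has width 2, which upper-bounds the treewidth. On the other hand G contains the 3-clique {0, 1, 2}. A clique must lie in a single bag of any decomposition, so no decomposition can have width below 2. Therefore the treewidth is 2.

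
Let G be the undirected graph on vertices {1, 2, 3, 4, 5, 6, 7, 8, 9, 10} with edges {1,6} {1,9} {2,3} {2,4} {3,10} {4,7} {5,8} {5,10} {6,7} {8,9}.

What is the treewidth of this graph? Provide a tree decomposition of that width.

Treewidth 2.
One optimal decomposition is:
Bags: B1 = {5, 8, 10}  B2 = {3, 8, 10}  B3 = {2, 3, 8}  B4 = {2, 4, 8}  B5 = {4, 7, 8}  B6 = {6, 7, 8}  B7 = {1, 6, 8}  B8 = {1, 8, 9}
Tree: B1–B2, B2–B3, B3–B4, B4–B5, B5–B6, B6–B7, B7–B8

Every bag has size at most 3, so the width is 3 − 1 = 2 and tw(G) ≤ 2. Since 8–5–10–3–2–4–7–6–1–9–8 is a cycle in G, G is not acyclic. Forests are exactly the graphs of treewidth ≤ 1, so tw(G) ≥ 2. The upper and lower bounds meet at 2, so that is the treewidth.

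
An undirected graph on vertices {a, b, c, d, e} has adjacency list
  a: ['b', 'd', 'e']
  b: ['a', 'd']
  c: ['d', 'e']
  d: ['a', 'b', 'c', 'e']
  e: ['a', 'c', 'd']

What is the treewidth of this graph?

2

A width-2 tree decomposition is:
Bags: B1 = {a, b, d}  B2 = {a, d, e}  B3 = {c, d, e}
Tree: B1–B2, B2–B3
The largest bag has 3 vertices, giving width 2; this decomposition certifies tw(G) ≤ 2. For the lower bound, the 3 vertices {c, d, e} are pairwise adjacent, and any tree decomposition puts a clique entirely inside one bag — forcing width ≥ 2. Combining the bounds, tw(G) = 2.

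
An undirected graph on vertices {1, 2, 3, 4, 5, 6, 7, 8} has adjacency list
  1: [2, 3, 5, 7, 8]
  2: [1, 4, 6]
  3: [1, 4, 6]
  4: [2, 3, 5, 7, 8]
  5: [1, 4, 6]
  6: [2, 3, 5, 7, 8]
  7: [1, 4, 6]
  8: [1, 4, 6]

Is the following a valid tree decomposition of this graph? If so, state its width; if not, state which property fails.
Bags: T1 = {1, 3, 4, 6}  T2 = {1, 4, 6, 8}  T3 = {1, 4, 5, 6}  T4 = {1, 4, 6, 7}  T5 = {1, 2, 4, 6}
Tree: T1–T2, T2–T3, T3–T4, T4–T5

Yes; width 3.

Checking the three conditions: (i) the bags cover all of {1, 2, 3, 4, 5, 6, 7, 8}; (ii) for each edge, some bag contains both endpoints; (iii) the bags containing any fixed vertex form a subtree. All hold, so the decomposition is valid with width 4 − 1 = 3.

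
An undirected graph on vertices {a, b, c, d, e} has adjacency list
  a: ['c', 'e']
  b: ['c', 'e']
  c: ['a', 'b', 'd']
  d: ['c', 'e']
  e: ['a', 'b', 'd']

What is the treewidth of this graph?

2

A width-2 tree decomposition is:
Bags: B1 = {b, c, e}  B2 = {c, d, e}  B3 = {a, c, e}
Tree: B1–B2, B2–B3
The largest bag has 3 vertices, giving width 2; this decomposition certifies tw(G) ≤ 2. The edges b–e–d–c–b form a cycle, so G is not a tree and its treewidth is at least 2. Hence tw(G) = 2 exactly.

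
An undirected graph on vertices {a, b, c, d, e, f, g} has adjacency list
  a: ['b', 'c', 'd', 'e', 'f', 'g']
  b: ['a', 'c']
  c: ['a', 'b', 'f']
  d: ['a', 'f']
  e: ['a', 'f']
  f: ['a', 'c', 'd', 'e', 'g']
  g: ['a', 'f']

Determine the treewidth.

A width-2 tree decomposition is:
Bags: B1 = {a, f, g}  B2 = {a, c, f}  B3 = {a, d, f}  B4 = {a, e, f}  B5 = {a, b, c}
Tree: B1–B2, B2–B3, B2–B4, B2–B5
The largest bag has 3 vertices, giving width 2; this decomposition certifies tw(G) ≤ 2. On the other hand G contains the 3-clique {a, d, f}. A clique must lie in a single bag of any decomposition, so no decomposition can have width below 2. Therefore the treewidth is 2.

2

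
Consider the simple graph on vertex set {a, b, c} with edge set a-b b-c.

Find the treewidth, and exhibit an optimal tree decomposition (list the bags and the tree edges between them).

Each bag holds 2 vertices, so the decomposition has width 1, which upper-bounds the treewidth. Since G has at least one edge (e.g. c–b), it is not an edgeless graph, so tw(G) ≥ 1. Hence tw(G) = 1 exactly.

Treewidth 1.
Bags: B1 = {b, c}  B2 = {a, b}
Tree: B1–B2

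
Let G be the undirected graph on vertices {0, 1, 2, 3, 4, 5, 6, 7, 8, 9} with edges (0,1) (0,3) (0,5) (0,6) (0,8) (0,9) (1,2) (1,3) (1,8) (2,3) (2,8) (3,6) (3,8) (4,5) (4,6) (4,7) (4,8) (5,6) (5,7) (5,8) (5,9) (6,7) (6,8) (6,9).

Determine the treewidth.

3

A width-3 tree decomposition is:
Bags: B1 = {4, 5, 6, 8}  B2 = {0, 5, 6, 8}  B3 = {4, 5, 6, 7}  B4 = {0, 3, 6, 8}  B5 = {0, 1, 3, 8}  B6 = {0, 5, 6, 9}  B7 = {1, 2, 3, 8}
Tree: B1–B2, B1–B3, B2–B4, B4–B5, B2–B6, B5–B7
Every bag has size at most 4, so the width is 4 − 1 = 3 and tw(G) ≤ 3. For the lower bound, the 4 vertices {0, 1, 3, 8} are pairwise adjacent, and any tree decomposition puts a clique entirely inside one bag — forcing width ≥ 3. The upper and lower bounds meet at 3, so that is the treewidth.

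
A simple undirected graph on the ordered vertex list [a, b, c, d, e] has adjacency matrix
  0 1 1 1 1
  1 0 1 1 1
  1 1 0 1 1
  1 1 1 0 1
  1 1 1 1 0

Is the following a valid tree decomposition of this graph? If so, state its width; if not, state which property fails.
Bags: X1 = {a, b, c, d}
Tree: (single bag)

No — vertex e appears in no bag.

A tree decomposition must satisfy three properties: every vertex lies in some bag; for every edge, both endpoints lie together in some bag; and for every vertex, the bags containing it form a connected subtree. Here vertex e appears in no bag, so the decomposition is invalid.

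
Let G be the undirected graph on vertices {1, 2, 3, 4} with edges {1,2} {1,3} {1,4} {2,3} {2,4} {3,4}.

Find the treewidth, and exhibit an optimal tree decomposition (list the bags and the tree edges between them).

Treewidth 3.
One such decomposition:
Bags: B1 = {1, 2, 3, 4}
Tree: (single bag)

With just one bag of size 4, the width is 4 − 1 = 3, so tw(G) ≤ 3. For the lower bound, the 4 vertices {1, 2, 3, 4} are pairwise adjacent, and any tree decomposition puts a clique entirely inside one bag — forcing width ≥ 3. The upper and lower bounds meet at 3, so that is the treewidth.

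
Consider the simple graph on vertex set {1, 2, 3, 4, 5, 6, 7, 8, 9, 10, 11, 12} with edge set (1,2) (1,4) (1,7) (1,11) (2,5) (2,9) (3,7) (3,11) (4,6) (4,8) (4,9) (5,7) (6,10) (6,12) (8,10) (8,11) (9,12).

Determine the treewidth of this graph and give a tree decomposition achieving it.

Treewidth 3.
Bags: B1 = {2, 3, 5, 7}  B2 = {1, 2, 3, 7}  B3 = {1, 2, 3, 11}  B4 = {1, 2, 9, 11}  B5 = {1, 4, 9, 11}  B6 = {4, 8, 9, 11}  B7 = {4, 8, 9, 12}  B8 = {4, 6, 8, 12}  B9 = {6, 8, 10, 12}
Tree: B1–B2, B2–B3, B3–B4, B4–B5, B5–B6, B6–B7, B7–B8, B8–B9

Every bag has size at most 4, so the width is 4 − 1 = 3 and tw(G) ≤ 3. For the lower bound: the 4 vertex sets {3,5,7}, {2}, {1}, {4,8,9,11} are disjoint, each induces a connected subgraph, and every pair is joined by at least one edge of G. Contracting each set to a single vertex therefore yields K_{4} as a minor, and since treewidth is minor-monotone, tw(G) ≥ tw(K_{4}) = 3. Combining the bounds, tw(G) = 3.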